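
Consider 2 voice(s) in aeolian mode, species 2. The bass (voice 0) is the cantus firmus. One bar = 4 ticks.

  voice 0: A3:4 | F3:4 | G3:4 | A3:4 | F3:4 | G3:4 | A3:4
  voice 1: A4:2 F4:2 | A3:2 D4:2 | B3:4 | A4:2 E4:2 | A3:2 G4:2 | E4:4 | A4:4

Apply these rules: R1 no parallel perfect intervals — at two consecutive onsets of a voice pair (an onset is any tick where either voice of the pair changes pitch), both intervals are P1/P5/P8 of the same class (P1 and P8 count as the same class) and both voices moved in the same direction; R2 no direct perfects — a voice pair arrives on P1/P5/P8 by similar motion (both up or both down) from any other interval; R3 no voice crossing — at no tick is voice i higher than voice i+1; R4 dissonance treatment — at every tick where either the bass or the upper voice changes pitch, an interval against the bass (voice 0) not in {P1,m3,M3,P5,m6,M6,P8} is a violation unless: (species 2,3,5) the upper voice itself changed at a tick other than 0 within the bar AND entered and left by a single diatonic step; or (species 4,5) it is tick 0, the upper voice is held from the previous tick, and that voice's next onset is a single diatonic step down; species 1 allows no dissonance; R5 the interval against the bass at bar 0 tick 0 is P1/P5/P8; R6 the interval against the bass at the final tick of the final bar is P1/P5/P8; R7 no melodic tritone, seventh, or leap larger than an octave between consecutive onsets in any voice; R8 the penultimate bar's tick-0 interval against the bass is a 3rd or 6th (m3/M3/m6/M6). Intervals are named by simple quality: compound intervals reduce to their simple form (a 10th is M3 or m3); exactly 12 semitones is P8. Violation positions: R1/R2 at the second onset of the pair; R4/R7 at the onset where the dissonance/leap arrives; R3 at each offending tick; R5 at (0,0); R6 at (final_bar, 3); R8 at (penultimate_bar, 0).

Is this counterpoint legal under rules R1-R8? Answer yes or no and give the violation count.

bar 0: v0=A3 v1=A4 (P8)
bar 1: v0=F3 v1=A3 (M3)
bar 2: v0=G3 v1=B3 (M3)
bar 3: v0=A3 v1=A4 (P8)
bar 4: v0=F3 v1=A3 (M3)
bar 5: v0=G3 v1=E4 (M6)
bar 6: v0=A3 v1=A4 (P8)
  R2 @ bar3.0: G3/B3 M3 -> A3/A4 P8 similar
  R7 @ bar3.0: B3->A4 leap 10st
  R4 @ bar4.2: F3/G4 M2 untreated
  R7 @ bar4.2: A3->G4 leap 10st
  R2 @ bar6.0: G3/E4 M6 -> A3/A4 P8 similar

No (5 violations)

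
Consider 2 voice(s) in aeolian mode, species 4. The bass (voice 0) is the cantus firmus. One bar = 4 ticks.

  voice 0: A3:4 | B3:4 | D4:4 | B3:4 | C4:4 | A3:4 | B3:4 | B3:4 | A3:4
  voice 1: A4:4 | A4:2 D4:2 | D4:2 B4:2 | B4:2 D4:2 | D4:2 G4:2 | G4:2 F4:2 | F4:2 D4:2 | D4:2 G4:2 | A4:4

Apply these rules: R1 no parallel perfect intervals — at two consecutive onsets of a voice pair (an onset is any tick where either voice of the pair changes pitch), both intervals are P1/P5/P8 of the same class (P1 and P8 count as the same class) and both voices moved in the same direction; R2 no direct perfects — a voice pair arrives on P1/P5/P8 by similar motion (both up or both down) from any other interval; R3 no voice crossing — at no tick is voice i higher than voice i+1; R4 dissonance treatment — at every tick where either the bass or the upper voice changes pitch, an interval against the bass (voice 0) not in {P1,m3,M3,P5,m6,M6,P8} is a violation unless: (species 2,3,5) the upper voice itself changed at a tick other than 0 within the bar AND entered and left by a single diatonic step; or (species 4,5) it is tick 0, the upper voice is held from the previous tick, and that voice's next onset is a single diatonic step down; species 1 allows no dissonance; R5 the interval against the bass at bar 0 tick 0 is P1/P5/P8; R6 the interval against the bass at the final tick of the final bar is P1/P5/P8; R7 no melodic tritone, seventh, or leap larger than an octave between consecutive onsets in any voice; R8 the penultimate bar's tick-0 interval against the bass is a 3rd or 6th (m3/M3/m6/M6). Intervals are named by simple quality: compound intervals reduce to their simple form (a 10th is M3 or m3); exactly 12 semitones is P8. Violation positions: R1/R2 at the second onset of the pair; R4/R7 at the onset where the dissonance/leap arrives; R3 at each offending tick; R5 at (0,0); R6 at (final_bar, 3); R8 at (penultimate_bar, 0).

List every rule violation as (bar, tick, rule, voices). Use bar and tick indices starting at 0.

bar 0: v0=A3 v1=A4 downbeat P8
bar 1: v0=B3 v1=A4 downbeat m7
bar 2: v0=D4 v1=D4 downbeat P1
bar 3: v0=B3 v1=B4 downbeat P8
bar 4: v0=C4 v1=D4 downbeat M2
bar 5: v0=A3 v1=G4 downbeat m7
bar 6: v0=B3 v1=F4 downbeat TT
bar 7: v0=B3 v1=D4 downbeat m3
bar 8: v0=A3 v1=A4 downbeat P8
  -> R4 @ bar 1 tick 0 v(0, 1): B3/A4 m7 untreated
  -> R4 @ bar 4 tick 0 v(0, 1): C4/D4 M2 untreated
  -> R4 @ bar 6 tick 0 v(0, 1): B3/F4 TT untreated

(1, 0, R4, (0, 1))
(4, 0, R4, (0, 1))
(6, 0, R4, (0, 1))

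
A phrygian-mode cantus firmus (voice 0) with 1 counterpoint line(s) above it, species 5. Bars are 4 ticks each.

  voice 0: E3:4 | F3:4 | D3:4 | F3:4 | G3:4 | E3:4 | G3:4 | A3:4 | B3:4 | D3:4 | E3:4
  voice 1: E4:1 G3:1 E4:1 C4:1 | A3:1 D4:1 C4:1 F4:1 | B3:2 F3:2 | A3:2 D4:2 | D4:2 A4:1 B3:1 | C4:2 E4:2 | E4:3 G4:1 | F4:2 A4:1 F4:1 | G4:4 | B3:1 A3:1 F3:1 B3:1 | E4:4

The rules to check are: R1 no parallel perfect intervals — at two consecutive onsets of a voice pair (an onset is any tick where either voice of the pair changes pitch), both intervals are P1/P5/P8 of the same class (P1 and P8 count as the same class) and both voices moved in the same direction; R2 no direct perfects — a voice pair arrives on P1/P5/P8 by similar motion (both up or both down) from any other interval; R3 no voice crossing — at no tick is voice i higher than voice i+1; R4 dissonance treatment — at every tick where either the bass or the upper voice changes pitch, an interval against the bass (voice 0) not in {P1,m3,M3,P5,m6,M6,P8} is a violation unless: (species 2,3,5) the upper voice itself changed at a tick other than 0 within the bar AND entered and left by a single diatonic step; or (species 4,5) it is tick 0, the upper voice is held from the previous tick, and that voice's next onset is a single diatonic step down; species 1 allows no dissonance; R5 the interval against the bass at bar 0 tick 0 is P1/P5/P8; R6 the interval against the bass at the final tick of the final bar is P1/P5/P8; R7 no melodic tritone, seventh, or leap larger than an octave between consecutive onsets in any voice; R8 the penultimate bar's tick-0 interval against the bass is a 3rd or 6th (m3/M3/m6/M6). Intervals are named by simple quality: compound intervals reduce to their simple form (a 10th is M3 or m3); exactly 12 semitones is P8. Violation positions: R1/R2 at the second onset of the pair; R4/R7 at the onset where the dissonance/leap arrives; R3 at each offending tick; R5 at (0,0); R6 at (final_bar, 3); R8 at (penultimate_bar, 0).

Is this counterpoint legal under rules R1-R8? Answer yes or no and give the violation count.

No (6 violations)

bar 0: v0=E3 v1=E4 (P8)
bar 1: v0=F3 v1=A3 (M3)
bar 2: v0=D3 v1=B3 (M6)
bar 3: v0=F3 v1=A3 (M3)
bar 4: v0=G3 v1=D4 (P5)
bar 5: v0=E3 v1=C4 (m6)
bar 6: v0=G3 v1=E4 (M6)
bar 7: v0=A3 v1=F4 (m6)
bar 8: v0=B3 v1=G4 (m6)
bar 9: v0=D3 v1=B3 (M6)
bar 10: v0=E3 v1=E4 (P8)
  R7 @ bar2.0: F4->B3 leap 6st
  R7 @ bar2.2: B3->F3 leap 6st
  R4 @ bar4.2: G3/A4 M2 untreated
  R7 @ bar4.3: A4->B3 leap 10st
  R7 @ bar9.3: F3->B3 leap 6st
  R2 @ bar10.0: D3/B3 M6 -> E3/E4 P8 similar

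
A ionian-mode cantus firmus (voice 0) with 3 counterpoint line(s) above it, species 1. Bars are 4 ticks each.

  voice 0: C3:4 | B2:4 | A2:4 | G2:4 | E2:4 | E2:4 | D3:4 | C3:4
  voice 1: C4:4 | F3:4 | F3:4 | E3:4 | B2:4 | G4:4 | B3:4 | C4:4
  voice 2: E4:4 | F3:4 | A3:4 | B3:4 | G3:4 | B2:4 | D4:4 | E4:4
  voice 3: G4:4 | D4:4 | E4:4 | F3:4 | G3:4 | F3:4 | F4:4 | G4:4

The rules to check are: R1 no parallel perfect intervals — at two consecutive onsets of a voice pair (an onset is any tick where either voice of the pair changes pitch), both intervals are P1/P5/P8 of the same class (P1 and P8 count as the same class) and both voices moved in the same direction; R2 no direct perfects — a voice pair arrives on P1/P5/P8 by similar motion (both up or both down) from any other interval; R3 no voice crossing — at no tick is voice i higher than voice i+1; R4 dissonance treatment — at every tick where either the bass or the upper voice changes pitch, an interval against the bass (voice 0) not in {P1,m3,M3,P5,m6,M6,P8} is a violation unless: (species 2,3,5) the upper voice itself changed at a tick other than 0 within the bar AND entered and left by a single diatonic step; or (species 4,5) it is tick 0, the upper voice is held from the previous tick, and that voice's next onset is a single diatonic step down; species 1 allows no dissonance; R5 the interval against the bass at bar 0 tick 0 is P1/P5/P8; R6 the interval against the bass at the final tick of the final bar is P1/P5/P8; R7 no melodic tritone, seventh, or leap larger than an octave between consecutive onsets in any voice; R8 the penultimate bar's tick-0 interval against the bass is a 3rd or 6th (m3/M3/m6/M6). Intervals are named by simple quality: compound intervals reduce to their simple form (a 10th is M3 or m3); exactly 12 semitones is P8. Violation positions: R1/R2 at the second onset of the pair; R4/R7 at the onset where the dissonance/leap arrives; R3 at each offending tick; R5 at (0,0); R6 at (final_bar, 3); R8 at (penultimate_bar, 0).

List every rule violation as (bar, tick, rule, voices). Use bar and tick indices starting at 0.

bar 0: v0=C3 v1=C4 v2=E4 v3=G4 downbeat P5
bar 1: v0=B2 v1=F3 v2=F3 v3=D4 downbeat m3
bar 2: v0=A2 v1=F3 v2=A3 v3=E4 downbeat P5
bar 3: v0=G2 v1=E3 v2=B3 v3=F3 downbeat m7
bar 4: v0=E2 v1=B2 v2=G3 v3=G3 downbeat m3
bar 5: v0=E2 v1=G4 v2=B2 v3=F3 downbeat m2
bar 6: v0=D3 v1=B3 v2=D4 v3=F4 downbeat m3
bar 7: v0=C3 v1=C4 v2=E4 v3=G4 downbeat P5
  -> R5 @ bar 0 tick 0 v(0, 2): opens on M3
  -> R2 @ bar 1 tick 0 v(1, 2): C4/E4 M3 -> F3/F3 P1 similar
  -> R4 @ bar 1 tick 0 v(0, 1): B2/F3 TT untreated
  -> R4 @ bar 1 tick 0 v(0, 2): B2/F3 TT untreated
  -> R7 @ bar 1 tick 0 v(2,): E4->F3 leap 11st
  -> R2 @ bar 2 tick 0 v(2, 3): F3/D4 M6 -> A3/E4 P5 similar
  -> R3 @ bar 3 tick 0 v(2, 3): B3 above F3
  -> R4 @ bar 3 tick 0 v(0, 3): G2/F3 m7 untreated
  -> R7 @ bar 3 tick 0 v(3,): E4->F3 leap 11st
  -> R3 @ bar 3 tick 1 v(2, 3): B3 above F3
  -> R3 @ bar 3 tick 2 v(2, 3): B3 above F3
  -> R3 @ bar 3 tick 3 v(2, 3): B3 above F3
  -> R2 @ bar 4 tick 0 v(0, 1): G2/E3 M6 -> E2/B2 P5 similar
  -> R3 @ bar 5 tick 0 v(1, 2): G4 above B2
  -> R4 @ bar 5 tick 0 v(0, 3): E2/F3 m2 untreated
  -> R7 @ bar 5 tick 0 v(1,): B2->G4 leap 20st
  -> R3 @ bar 5 tick 1 v(1, 2): G4 above B2
  -> R3 @ bar 5 tick 2 v(1, 2): G4 above B2
  -> R3 @ bar 5 tick 3 v(1, 2): G4 above B2
  -> R2 @ bar 6 tick 0 v(0, 2): E2/B2 P5 -> D3/D4 P8 similar
  -> R7 @ bar 6 tick 0 v(0,): E2->D3 leap 10st
  -> R7 @ bar 6 tick 0 v(2,): B2->D4 leap 15st
  -> R8 @ bar 6 tick 0 v(0, 2): penult P8 not 3rd/6th
  -> R2 @ bar 7 tick 0 v(1, 3): B3/F4 TT -> C4/G4 P5 similar
  -> R6 @ bar 7 tick 3 v(0, 2): closes on M3

(0, 0, R5, (0, 2))
(1, 0, R2, (1, 2))
(1, 0, R4, (0, 1))
(1, 0, R4, (0, 2))
(1, 0, R7, (2,))
(2, 0, R2, (2, 3))
(3, 0, R3, (2, 3))
(3, 0, R4, (0, 3))
(3, 0, R7, (3,))
(3, 1, R3, (2, 3))
(3, 2, R3, (2, 3))
(3, 3, R3, (2, 3))
(4, 0, R2, (0, 1))
(5, 0, R3, (1, 2))
(5, 0, R4, (0, 3))
(5, 0, R7, (1,))
(5, 1, R3, (1, 2))
(5, 2, R3, (1, 2))
(5, 3, R3, (1, 2))
(6, 0, R2, (0, 2))
(6, 0, R7, (0,))
(6, 0, R7, (2,))
(6, 0, R8, (0, 2))
(7, 0, R2, (1, 3))
(7, 3, R6, (0, 2))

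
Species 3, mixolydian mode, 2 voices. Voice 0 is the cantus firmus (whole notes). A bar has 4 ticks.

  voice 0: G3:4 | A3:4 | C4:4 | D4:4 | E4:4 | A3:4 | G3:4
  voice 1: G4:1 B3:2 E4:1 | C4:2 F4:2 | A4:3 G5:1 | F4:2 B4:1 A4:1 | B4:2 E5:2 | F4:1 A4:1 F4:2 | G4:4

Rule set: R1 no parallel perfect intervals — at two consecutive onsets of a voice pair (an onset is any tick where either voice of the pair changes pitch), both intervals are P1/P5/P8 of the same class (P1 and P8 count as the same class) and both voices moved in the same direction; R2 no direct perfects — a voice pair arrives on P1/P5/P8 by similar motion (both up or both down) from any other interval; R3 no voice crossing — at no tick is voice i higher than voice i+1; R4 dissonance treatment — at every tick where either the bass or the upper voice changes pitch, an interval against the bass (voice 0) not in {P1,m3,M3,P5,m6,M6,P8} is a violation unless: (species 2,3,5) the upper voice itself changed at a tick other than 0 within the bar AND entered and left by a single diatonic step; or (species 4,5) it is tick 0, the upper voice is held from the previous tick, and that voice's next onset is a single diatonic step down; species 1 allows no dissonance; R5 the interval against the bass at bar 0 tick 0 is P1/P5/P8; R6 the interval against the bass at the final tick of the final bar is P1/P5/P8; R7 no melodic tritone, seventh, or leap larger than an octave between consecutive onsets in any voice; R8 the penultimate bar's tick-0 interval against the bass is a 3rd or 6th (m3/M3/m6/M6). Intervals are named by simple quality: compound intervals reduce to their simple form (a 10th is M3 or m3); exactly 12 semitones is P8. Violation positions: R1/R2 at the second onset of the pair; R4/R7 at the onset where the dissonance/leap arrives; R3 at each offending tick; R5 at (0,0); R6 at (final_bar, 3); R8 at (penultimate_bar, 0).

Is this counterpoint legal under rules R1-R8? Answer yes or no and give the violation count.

bar 0: v0=G3 v1=G4 (P8)
bar 1: v0=A3 v1=C4 (m3)
bar 2: v0=C4 v1=A4 (M6)
bar 3: v0=D4 v1=F4 (m3)
bar 4: v0=E4 v1=B4 (P5)
bar 5: v0=A3 v1=F4 (m6)
bar 6: v0=G3 v1=G4 (P8)
  R7 @ bar2.3: A4->G5 leap 10st
  R7 @ bar3.0: G5->F4 leap 14st
  R7 @ bar3.2: F4->B4 leap 6st
  R1 @ bar4.0: D4/A4 P5 -> E4/B4 P5 similar
  R7 @ bar5.0: E5->F4 leap 11st

No (5 violations)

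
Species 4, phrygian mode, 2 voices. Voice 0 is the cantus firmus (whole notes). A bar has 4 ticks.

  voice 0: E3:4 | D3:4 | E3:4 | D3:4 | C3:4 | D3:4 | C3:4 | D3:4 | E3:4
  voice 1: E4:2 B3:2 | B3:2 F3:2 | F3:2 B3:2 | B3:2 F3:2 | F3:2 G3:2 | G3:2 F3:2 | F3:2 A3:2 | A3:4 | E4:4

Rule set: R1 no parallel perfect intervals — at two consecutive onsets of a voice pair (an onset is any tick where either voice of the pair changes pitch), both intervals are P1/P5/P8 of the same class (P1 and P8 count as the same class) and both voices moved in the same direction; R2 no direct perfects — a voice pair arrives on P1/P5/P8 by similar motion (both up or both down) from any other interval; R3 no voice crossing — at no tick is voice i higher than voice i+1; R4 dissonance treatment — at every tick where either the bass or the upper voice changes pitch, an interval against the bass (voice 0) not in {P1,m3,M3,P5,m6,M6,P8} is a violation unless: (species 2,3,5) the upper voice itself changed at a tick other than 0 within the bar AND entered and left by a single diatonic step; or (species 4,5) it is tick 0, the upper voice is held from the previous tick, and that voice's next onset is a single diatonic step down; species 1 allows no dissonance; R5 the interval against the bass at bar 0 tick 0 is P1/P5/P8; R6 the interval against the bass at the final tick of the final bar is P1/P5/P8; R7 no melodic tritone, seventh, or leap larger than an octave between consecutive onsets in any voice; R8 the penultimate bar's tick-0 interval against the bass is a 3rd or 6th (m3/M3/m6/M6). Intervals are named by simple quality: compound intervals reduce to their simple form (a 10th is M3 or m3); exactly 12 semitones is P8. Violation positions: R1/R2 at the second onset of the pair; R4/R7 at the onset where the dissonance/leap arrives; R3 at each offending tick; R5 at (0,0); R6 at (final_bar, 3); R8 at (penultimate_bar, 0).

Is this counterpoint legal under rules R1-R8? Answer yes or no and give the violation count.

bar 0: v0=E3 v1=E4 (P8)
bar 1: v0=D3 v1=B3 (M6)
bar 2: v0=E3 v1=F3 (m2)
bar 3: v0=D3 v1=B3 (M6)
bar 4: v0=C3 v1=F3 (P4)
bar 5: v0=D3 v1=G3 (P4)
bar 6: v0=C3 v1=F3 (P4)
bar 7: v0=D3 v1=A3 (P5)
bar 8: v0=E3 v1=E4 (P8)
  R7 @ bar1.2: B3->F3 leap 6st
  R4 @ bar2.0: E3/F3 m2 untreated
  R7 @ bar2.2: F3->B3 leap 6st
  R7 @ bar3.2: B3->F3 leap 6st
  R4 @ bar4.0: C3/F3 P4 untreated
  R4 @ bar6.0: C3/F3 P4 untreated
  R8 @ bar7.0: penult P5 not 3rd/6th
  R2 @ bar8.0: D3/A3 P5 -> E3/E4 P8 similar

No (8 violations)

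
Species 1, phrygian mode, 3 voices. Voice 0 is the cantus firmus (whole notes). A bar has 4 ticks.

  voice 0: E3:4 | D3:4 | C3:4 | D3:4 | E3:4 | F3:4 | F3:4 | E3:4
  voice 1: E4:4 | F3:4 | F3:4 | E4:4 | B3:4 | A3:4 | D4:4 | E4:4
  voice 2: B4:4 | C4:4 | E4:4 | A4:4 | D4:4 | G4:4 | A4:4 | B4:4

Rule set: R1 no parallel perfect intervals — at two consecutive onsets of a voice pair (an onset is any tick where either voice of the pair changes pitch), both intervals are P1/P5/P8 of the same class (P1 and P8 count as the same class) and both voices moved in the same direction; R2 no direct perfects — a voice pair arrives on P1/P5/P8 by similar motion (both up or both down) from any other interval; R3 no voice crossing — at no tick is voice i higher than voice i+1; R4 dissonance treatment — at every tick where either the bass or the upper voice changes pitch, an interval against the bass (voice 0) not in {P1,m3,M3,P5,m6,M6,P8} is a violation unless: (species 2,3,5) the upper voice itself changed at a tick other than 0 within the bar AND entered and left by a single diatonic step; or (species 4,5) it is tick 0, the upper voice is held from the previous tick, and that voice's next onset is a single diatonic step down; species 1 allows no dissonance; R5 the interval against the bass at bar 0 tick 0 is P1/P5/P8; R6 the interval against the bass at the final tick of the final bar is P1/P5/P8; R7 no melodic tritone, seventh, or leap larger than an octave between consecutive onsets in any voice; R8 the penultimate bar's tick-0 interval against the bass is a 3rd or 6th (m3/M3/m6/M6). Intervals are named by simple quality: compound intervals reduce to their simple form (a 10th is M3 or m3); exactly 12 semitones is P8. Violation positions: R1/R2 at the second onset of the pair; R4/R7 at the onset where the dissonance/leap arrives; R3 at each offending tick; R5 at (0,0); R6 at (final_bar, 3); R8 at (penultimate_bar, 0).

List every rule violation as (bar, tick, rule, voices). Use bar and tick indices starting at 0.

bar 0: v0=E3 v1=E4 v2=B4 downbeat P5
bar 1: v0=D3 v1=F3 v2=C4 downbeat m7
bar 2: v0=C3 v1=F3 v2=E4 downbeat M3
bar 3: v0=D3 v1=E4 v2=A4 downbeat P5
bar 4: v0=E3 v1=B3 v2=D4 downbeat m7
bar 5: v0=F3 v1=A3 v2=G4 downbeat M2
bar 6: v0=F3 v1=D4 v2=A4 downbeat M3
bar 7: v0=E3 v1=E4 v2=B4 downbeat P5
  -> R1 @ bar 1 tick 0 v(1, 2): E4/B4 P5 -> F3/C4 P5 similar
  -> R4 @ bar 1 tick 0 v(0, 2): D3/C4 m7 untreated
  -> R7 @ bar 1 tick 0 v(1,): E4->F3 leap 11st
  -> R7 @ bar 1 tick 0 v(2,): B4->C4 leap 11st
  -> R4 @ bar 2 tick 0 v(0, 1): C3/F3 P4 untreated
  -> R2 @ bar 3 tick 0 v(0, 2): C3/E4 M3 -> D3/A4 P5 similar
  -> R4 @ bar 3 tick 0 v(0, 1): D3/E4 M2 untreated
  -> R7 @ bar 3 tick 0 v(1,): F3->E4 leap 11st
  -> R4 @ bar 4 tick 0 v(0, 2): E3/D4 m7 untreated
  -> R4 @ bar 5 tick 0 v(0, 2): F3/G4 M2 untreated
  -> R2 @ bar 6 tick 0 v(1, 2): A3/G4 m7 -> D4/A4 P5 similar
  -> R1 @ bar 7 tick 0 v(1, 2): D4/A4 P5 -> E4/B4 P5 similar

(1, 0, R1, (1, 2))
(1, 0, R4, (0, 2))
(1, 0, R7, (1,))
(1, 0, R7, (2,))
(2, 0, R4, (0, 1))
(3, 0, R2, (0, 2))
(3, 0, R4, (0, 1))
(3, 0, R7, (1,))
(4, 0, R4, (0, 2))
(5, 0, R4, (0, 2))
(6, 0, R2, (1, 2))
(7, 0, R1, (1, 2))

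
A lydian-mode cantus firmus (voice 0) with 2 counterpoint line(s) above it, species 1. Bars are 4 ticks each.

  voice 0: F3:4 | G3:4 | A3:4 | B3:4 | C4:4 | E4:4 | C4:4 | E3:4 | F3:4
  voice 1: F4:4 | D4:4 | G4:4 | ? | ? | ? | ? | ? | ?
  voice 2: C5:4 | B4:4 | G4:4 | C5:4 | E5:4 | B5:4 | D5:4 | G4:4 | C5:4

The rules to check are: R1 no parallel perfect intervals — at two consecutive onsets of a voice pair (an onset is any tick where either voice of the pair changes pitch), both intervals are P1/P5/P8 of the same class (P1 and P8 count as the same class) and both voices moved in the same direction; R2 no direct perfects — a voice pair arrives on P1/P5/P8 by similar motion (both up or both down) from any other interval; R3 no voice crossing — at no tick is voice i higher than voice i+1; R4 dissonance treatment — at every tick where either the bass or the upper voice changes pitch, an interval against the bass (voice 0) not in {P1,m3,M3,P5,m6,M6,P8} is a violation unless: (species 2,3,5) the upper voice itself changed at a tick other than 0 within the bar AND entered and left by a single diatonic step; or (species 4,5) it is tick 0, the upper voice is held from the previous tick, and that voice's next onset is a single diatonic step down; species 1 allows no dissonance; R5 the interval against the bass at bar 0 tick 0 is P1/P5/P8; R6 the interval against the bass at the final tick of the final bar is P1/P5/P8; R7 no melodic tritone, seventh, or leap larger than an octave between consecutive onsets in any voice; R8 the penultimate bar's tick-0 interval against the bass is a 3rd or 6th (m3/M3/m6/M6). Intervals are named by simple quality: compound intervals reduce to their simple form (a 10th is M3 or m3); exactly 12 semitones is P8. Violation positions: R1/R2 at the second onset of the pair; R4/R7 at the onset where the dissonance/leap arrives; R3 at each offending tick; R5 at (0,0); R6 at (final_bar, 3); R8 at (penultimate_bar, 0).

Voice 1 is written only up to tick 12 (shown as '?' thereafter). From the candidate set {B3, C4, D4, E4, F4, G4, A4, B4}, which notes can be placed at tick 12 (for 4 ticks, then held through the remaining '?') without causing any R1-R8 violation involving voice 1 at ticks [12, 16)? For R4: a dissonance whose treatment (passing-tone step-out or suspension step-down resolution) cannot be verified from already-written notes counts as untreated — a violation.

{B3, D4, G4}

B3: legal
C4: violates R4
D4: legal
E4: violates R4
F4: violates R4
G4: legal
A4: violates R4
B4: violates R2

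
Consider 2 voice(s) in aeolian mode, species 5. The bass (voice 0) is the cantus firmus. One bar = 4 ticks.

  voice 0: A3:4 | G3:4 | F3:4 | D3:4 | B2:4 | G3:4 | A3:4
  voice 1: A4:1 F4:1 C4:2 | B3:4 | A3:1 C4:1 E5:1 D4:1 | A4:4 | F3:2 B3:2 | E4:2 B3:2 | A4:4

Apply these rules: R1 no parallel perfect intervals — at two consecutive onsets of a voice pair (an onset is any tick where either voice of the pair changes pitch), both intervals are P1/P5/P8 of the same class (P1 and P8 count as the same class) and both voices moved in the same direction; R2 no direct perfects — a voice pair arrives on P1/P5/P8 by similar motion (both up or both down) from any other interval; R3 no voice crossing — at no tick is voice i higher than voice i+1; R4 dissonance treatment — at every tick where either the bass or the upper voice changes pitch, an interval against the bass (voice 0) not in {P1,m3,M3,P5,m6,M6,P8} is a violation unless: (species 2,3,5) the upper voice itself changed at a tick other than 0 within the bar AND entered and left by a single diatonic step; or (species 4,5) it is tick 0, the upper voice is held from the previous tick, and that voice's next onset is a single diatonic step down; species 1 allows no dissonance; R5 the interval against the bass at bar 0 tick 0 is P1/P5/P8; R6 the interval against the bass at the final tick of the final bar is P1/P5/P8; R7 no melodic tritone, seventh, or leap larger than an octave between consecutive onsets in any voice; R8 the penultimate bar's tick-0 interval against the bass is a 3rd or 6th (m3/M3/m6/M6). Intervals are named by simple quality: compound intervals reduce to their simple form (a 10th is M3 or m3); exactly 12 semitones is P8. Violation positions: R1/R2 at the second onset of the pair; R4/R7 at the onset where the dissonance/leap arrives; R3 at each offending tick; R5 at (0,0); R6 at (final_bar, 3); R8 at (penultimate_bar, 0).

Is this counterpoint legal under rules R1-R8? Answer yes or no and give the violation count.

bar 0: v0=A3 v1=A4 (P8)
bar 1: v0=G3 v1=B3 (M3)
bar 2: v0=F3 v1=A3 (M3)
bar 3: v0=D3 v1=A4 (P5)
bar 4: v0=B2 v1=F3 (TT)
bar 5: v0=G3 v1=E4 (M6)
bar 6: v0=A3 v1=A4 (P8)
  R4 @ bar2.2: F3/E5 M7 untreated
  R7 @ bar2.2: C4->E5 leap 16st
  R7 @ bar2.3: E5->D4 leap 14st
  R4 @ bar4.0: B2/F3 TT untreated
  R7 @ bar4.0: A4->F3 leap 16st
  R7 @ bar4.2: F3->B3 leap 6st
  R2 @ bar6.0: G3/B3 M3 -> A3/A4 P8 similar
  R7 @ bar6.0: B3->A4 leap 10st

No (8 violations)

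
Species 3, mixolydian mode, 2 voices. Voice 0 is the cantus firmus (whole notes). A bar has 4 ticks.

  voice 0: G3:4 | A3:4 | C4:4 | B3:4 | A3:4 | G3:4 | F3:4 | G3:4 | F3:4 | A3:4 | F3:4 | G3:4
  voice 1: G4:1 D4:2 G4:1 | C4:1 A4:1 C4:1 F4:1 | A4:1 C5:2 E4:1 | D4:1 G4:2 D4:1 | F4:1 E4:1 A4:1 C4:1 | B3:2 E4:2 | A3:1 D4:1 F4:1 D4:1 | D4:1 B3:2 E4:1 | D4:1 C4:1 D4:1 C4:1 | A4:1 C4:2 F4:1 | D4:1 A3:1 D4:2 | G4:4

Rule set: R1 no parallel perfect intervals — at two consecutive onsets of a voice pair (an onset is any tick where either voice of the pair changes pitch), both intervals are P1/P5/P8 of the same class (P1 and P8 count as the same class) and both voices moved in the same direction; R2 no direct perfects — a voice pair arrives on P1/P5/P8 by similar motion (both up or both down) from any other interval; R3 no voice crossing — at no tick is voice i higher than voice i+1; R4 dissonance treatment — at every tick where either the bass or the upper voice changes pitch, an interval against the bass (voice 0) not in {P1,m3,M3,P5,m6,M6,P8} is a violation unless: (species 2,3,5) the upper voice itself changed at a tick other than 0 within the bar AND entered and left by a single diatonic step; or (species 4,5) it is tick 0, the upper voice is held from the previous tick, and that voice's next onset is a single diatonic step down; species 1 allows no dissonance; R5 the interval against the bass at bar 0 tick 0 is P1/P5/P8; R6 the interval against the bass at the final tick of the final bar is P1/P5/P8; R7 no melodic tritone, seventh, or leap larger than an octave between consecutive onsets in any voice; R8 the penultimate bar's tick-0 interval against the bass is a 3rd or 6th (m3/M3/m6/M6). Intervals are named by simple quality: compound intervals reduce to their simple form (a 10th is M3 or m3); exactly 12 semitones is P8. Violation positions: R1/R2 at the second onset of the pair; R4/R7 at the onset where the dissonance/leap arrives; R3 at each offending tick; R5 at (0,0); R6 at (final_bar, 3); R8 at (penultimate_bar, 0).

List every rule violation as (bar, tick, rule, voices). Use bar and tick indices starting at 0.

bar 0: v0=G3 v1=G4 downbeat P8
bar 1: v0=A3 v1=C4 downbeat m3
bar 2: v0=C4 v1=A4 downbeat M6
bar 3: v0=B3 v1=D4 downbeat m3
bar 4: v0=A3 v1=F4 downbeat m6
bar 5: v0=G3 v1=B3 downbeat M3
bar 6: v0=F3 v1=A3 downbeat M3
bar 7: v0=G3 v1=D4 downbeat P5
bar 8: v0=F3 v1=D4 downbeat M6
bar 9: v0=A3 v1=A4 downbeat P8
bar 10: v0=F3 v1=D4 downbeat M6
bar 11: v0=G3 v1=G4 downbeat P8
  -> R2 @ bar 9 tick 0 v(0, 1): F3/C4 P5 -> A3/A4 P8 similar
  -> R2 @ bar 11 tick 0 v(0, 1): F3/D4 M6 -> G3/G4 P8 similar

(9, 0, R2, (0, 1))
(11, 0, R2, (0, 1))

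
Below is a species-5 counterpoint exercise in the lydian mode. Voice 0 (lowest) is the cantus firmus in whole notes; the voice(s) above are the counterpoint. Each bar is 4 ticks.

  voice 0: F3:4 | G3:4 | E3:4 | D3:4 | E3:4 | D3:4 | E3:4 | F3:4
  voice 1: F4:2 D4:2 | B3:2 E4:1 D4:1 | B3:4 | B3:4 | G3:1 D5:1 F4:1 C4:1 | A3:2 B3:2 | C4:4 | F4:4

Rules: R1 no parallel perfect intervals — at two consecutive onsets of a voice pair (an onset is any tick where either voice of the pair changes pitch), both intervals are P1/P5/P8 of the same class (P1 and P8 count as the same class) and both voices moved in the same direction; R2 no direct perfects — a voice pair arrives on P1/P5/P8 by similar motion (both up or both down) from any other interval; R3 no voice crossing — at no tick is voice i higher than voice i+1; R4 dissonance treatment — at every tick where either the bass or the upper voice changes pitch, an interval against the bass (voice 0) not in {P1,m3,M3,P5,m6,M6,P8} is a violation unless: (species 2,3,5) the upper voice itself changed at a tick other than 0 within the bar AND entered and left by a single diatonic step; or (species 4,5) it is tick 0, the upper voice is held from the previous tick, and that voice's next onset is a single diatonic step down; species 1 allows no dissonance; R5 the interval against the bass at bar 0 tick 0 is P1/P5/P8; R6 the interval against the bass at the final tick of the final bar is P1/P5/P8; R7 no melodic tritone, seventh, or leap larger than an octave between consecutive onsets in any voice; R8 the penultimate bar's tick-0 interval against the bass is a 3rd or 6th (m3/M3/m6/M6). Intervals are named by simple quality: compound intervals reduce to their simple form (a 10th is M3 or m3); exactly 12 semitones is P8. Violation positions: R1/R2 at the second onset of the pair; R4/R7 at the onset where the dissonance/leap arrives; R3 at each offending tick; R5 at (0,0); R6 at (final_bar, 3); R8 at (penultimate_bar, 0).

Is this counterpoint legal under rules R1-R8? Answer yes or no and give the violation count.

No (6 violations)

bar 0: v0=F3 v1=F4 (P8)
bar 1: v0=G3 v1=B3 (M3)
bar 2: v0=E3 v1=B3 (P5)
bar 3: v0=D3 v1=B3 (M6)
bar 4: v0=E3 v1=G3 (m3)
bar 5: v0=D3 v1=A3 (P5)
bar 6: v0=E3 v1=C4 (m6)
bar 7: v0=F3 v1=F4 (P8)
  R1 @ bar2.0: G3/D4 P5 -> E3/B3 P5 similar
  R4 @ bar4.1: E3/D5 m7 untreated
  R7 @ bar4.1: G3->D5 leap 19st
  R4 @ bar4.2: E3/F4 m2 untreated
  R2 @ bar5.0: E3/C4 m6 -> D3/A3 P5 similar
  R2 @ bar7.0: E3/C4 m6 -> F3/F4 P8 similar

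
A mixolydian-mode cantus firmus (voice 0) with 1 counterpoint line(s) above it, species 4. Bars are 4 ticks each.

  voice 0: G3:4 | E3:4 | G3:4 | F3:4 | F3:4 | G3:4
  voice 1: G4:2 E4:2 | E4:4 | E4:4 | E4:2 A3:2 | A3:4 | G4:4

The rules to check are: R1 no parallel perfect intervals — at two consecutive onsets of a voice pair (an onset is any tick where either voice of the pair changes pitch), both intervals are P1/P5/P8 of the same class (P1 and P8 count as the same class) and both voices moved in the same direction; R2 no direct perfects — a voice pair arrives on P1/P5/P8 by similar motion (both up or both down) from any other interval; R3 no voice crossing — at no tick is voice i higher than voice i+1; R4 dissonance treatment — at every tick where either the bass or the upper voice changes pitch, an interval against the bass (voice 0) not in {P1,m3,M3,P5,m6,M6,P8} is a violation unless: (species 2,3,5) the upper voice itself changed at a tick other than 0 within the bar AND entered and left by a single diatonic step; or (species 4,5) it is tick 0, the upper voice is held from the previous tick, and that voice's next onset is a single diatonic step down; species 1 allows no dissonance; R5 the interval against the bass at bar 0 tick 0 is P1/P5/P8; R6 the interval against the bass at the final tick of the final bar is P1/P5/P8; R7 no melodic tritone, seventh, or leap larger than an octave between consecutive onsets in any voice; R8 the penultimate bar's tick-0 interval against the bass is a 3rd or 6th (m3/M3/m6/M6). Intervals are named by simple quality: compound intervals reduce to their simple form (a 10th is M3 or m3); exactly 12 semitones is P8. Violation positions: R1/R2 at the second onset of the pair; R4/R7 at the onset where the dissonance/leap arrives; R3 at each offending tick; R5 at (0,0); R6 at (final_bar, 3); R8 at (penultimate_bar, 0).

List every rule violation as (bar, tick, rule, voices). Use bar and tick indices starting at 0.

bar 0: v0=G3 v1=G4 downbeat P8
bar 1: v0=E3 v1=E4 downbeat P8
bar 2: v0=G3 v1=E4 downbeat M6
bar 3: v0=F3 v1=E4 downbeat M7
bar 4: v0=F3 v1=A3 downbeat M3
bar 5: v0=G3 v1=G4 downbeat P8
  -> R4 @ bar 3 tick 0 v(0, 1): F3/E4 M7 untreated
  -> R2 @ bar 5 tick 0 v(0, 1): F3/A3 M3 -> G3/G4 P8 similar
  -> R7 @ bar 5 tick 0 v(1,): A3->G4 leap 10st

(3, 0, R4, (0, 1))
(5, 0, R2, (0, 1))
(5, 0, R7, (1,))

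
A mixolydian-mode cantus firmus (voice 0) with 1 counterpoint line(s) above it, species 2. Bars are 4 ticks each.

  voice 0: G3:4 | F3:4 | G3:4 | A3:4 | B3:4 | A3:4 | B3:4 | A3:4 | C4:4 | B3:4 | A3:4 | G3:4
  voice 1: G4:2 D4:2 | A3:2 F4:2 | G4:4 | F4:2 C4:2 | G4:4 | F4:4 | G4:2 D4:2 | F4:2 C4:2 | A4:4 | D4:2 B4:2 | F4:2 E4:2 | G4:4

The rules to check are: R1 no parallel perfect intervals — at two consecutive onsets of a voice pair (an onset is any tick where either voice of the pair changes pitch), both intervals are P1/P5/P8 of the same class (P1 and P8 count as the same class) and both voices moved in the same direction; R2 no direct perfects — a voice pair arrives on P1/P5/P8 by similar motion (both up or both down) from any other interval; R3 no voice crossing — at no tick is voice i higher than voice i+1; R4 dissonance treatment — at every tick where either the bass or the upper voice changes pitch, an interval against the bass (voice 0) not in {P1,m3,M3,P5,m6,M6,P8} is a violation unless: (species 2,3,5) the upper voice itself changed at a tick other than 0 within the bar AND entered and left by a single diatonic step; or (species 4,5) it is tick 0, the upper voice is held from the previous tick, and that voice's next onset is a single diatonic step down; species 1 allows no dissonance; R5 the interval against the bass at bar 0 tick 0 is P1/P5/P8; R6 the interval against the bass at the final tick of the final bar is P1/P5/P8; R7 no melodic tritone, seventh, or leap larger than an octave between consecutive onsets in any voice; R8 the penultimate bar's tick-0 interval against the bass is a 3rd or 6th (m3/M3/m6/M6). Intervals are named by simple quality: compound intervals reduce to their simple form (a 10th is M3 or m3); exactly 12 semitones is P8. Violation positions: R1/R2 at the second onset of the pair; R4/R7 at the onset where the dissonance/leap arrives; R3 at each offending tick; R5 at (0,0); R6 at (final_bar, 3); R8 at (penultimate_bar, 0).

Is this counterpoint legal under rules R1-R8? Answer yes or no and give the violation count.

bar 0: v0=G3 v1=G4 (P8)
bar 1: v0=F3 v1=A3 (M3)
bar 2: v0=G3 v1=G4 (P8)
bar 3: v0=A3 v1=F4 (m6)
bar 4: v0=B3 v1=G4 (m6)
bar 5: v0=A3 v1=F4 (m6)
bar 6: v0=B3 v1=G4 (m6)
bar 7: v0=A3 v1=F4 (m6)
bar 8: v0=C4 v1=A4 (M6)
bar 9: v0=B3 v1=D4 (m3)
bar 10: v0=A3 v1=F4 (m6)
bar 11: v0=G3 v1=G4 (P8)
  R1 @ bar2.0: F3/F4 P8 -> G3/G4 P8 similar
  R7 @ bar10.0: B4->F4 leap 6st

No (2 violations)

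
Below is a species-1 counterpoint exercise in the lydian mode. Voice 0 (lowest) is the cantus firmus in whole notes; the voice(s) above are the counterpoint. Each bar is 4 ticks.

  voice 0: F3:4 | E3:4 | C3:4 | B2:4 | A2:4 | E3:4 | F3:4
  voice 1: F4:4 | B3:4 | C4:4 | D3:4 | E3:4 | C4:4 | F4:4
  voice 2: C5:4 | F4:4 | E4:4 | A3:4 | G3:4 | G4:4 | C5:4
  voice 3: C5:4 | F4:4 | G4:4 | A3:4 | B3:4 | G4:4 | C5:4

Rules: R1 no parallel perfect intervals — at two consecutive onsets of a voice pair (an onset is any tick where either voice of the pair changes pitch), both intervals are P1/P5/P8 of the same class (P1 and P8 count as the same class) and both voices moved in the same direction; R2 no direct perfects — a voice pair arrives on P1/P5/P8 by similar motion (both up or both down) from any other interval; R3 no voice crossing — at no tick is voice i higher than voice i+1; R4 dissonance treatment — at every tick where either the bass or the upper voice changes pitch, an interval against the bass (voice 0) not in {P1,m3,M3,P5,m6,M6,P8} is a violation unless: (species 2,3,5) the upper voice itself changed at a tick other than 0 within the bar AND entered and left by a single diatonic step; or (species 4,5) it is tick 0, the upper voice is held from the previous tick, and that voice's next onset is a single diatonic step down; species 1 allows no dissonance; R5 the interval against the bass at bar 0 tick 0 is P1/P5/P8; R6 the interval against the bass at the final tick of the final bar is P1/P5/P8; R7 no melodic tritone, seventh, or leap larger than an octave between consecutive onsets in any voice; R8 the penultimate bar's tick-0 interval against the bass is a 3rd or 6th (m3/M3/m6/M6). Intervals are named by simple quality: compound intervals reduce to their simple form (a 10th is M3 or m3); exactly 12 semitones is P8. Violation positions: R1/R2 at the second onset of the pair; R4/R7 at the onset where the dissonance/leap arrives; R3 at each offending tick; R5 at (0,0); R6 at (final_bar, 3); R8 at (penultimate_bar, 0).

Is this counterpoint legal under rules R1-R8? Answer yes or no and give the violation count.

bar 0: v0=F3 v1=F4 v2=C5 v3=C5 (P5)
bar 1: v0=E3 v1=B3 v2=F4 v3=F4 (m2)
bar 2: v0=C3 v1=C4 v2=E4 v3=G4 (P5)
bar 3: v0=B2 v1=D3 v2=A3 v3=A3 (m7)
bar 4: v0=A2 v1=E3 v2=G3 v3=B3 (M2)
bar 5: v0=E3 v1=C4 v2=G4 v3=G4 (m3)
bar 6: v0=F3 v1=F4 v2=C5 v3=C5 (P5)
  R1 @ bar1.0: C5/C5 P1 -> F4/F4 P1 similar
  R2 @ bar1.0: F3/F4 P8 -> E3/B3 P5 similar
  R4 @ bar1.0: E3/F4 m2 untreated
  R4 @ bar1.0: E3/F4 m2 untreated
  R7 @ bar1.0: F4->B3 leap 6st
  R2 @ bar2.0: B3/F4 TT -> C4/G4 P5 similar
  R1 @ bar3.0: C4/G4 P5 -> D3/A3 P5 similar
  R2 @ bar3.0: C4/E4 M3 -> D3/A3 P5 similar
  R2 @ bar3.0: E4/G4 m3 -> A3/A3 P1 similar
  R4 @ bar3.0: B2/A3 m7 untreated
  R4 @ bar3.0: B2/A3 m7 untreated
  R7 @ bar3.0: C4->D3 leap 10st
  R7 @ bar3.0: G4->A3 leap 10st
  R1 @ bar4.0: D3/A3 P5 -> E3/B3 P5 similar
  R4 @ bar4.0: A2/G3 m7 untreated
  R4 @ bar4.0: A2/B3 M2 untreated
  R1 @ bar5.0: E3/B3 P5 -> C4/G4 P5 similar
  R2 @ bar5.0: E3/G3 m3 -> C4/G4 P5 similar
  R2 @ bar5.0: G3/B3 M3 -> G4/G4 P1 similar
  R1 @ bar6.0: C4/G4 P5 -> F4/C5 P5 similar
  R1 @ bar6.0: C4/G4 P5 -> F4/C5 P5 similar
  R1 @ bar6.0: G4/G4 P1 -> C5/C5 P1 similar
  R2 @ bar6.0: E3/C4 m6 -> F3/F4 P8 similar
  R2 @ bar6.0: E3/G4 m3 -> F3/C5 P5 similar
  R2 @ bar6.0: E3/G4 m3 -> F3/C5 P5 similar

No (25 violations)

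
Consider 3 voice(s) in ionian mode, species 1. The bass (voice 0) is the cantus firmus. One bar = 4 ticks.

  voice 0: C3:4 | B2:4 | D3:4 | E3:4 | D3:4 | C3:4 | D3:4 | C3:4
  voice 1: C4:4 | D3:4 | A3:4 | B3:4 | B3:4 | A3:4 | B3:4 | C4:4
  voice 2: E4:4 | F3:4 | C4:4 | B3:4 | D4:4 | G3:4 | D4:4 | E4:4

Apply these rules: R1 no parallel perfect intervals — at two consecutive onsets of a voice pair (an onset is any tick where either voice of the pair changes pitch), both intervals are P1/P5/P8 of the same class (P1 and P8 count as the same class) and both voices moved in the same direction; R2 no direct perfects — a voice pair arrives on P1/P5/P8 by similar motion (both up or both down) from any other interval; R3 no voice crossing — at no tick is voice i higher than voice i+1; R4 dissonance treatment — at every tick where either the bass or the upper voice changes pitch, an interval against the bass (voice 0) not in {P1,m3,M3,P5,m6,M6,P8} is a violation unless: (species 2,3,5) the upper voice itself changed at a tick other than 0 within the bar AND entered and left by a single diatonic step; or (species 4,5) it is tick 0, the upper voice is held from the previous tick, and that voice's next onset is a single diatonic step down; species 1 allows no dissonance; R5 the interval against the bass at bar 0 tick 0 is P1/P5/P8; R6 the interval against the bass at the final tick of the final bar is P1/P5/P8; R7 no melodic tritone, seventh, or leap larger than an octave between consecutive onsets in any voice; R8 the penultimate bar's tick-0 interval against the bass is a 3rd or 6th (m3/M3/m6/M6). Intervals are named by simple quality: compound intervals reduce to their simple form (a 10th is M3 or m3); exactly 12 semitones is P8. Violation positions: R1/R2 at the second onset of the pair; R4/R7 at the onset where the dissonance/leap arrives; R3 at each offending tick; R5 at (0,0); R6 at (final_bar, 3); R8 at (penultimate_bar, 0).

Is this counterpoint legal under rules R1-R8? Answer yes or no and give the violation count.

bar 0: v0=C3 v1=C4 v2=E4 (M3)
bar 1: v0=B2 v1=D3 v2=F3 (TT)
bar 2: v0=D3 v1=A3 v2=C4 (m7)
bar 3: v0=E3 v1=B3 v2=B3 (P5)
bar 4: v0=D3 v1=B3 v2=D4 (P8)
bar 5: v0=C3 v1=A3 v2=G3 (P5)
bar 6: v0=D3 v1=B3 v2=D4 (P8)
bar 7: v0=C3 v1=C4 v2=E4 (M3)
  R5 @ bar0.0: opens on M3
  R4 @ bar1.0: B2/F3 TT untreated
  R7 @ bar1.0: C4->D3 leap 10st
  R7 @ bar1.0: E4->F3 leap 11st
  R2 @ bar2.0: B2/D3 m3 -> D3/A3 P5 similar
  R4 @ bar2.0: D3/C4 m7 untreated
  R1 @ bar3.0: D3/A3 P5 -> E3/B3 P5 similar
  R2 @ bar5.0: D3/D4 P8 -> C3/G3 P5 similar
  R3 @ bar5.0: A3 above G3
  R3 @ bar5.1: A3 above G3
  R3 @ bar5.2: A3 above G3
  R3 @ bar5.3: A3 above G3
  R2 @ bar6.0: C3/G3 P5 -> D3/D4 P8 similar
  R8 @ bar6.0: penult P8 not 3rd/6th
  R6 @ bar7.3: closes on M3

No (15 violations)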